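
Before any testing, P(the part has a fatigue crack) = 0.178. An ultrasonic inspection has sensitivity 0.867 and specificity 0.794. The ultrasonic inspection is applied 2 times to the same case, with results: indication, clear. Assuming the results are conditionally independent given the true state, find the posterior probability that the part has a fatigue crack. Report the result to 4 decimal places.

Let H be the event that the part has a fatigue crack; start with P(H) = 0.178. P('indication'|H) = 0.867, P('indication'|¬H) = 0.206.
Update on result 1 ('indication'): P(H) ← 0.867·0.1780 / (0.867·0.1780 + 0.206·0.8220) = 0.15433/0.32366 = 0.4768.
Update on result 2 ('clear'): P(H) ← 0.133·0.4768 / (0.133·0.4768 + 0.794·0.5232) = 0.063417/0.47882 = 0.1324.

Posterior P(H) ≈ 0.1324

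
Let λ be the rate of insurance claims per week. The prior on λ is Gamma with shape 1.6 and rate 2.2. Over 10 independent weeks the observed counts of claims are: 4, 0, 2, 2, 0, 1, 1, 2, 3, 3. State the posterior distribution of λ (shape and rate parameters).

The Poisson likelihood adds the total count to the shape and the number of exposure periods to the rate. Here ∑xᵢ = 18 and n = 10, so shape 1.6→19.6 and rate 2.2→12.2.

Posterior: Gamma(shape=19.6, rate=12.2)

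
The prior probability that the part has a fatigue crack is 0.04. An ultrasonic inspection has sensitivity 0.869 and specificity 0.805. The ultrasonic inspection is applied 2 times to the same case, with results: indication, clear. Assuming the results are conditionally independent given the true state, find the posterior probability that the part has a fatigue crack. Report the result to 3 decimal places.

Let H be the event that the part has a fatigue crack; start with P(H) = 0.04. P('indication'|H) = 0.869, P('indication'|¬H) = 0.195.
Update on result 1 ('indication'): P(H) ← 0.869·0.0400 / (0.869·0.0400 + 0.195·0.9600) = 0.034760/0.22196 = 0.1566.
Update on result 2 ('clear'): P(H) ← 0.131·0.1566 / (0.131·0.1566 + 0.805·0.8434) = 0.020515/0.69945 = 0.0293.

Posterior P(H) ≈ 0.029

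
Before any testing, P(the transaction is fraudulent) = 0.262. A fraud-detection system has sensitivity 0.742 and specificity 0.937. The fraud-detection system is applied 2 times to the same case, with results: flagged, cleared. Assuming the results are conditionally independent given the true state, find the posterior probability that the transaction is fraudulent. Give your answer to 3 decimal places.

Let H be the event that the transaction is fraudulent; start with P(H) = 0.262. P('flagged'|H) = 0.742, P('flagged'|¬H) = 0.063.
Update on result 1 ('flagged'): P(H) ← 0.742·0.2620 / (0.742·0.2620 + 0.063·0.7380) = 0.19440/0.24090 = 0.8070.
Update on result 2 ('cleared'): P(H) ← 0.258·0.8070 / (0.258·0.8070 + 0.937·0.1930) = 0.20821/0.38905 = 0.5352.

Posterior P(H) ≈ 0.535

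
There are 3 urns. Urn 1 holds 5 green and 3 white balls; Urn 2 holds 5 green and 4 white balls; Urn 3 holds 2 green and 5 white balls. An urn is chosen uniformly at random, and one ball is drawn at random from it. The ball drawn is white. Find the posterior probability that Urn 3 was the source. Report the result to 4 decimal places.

Posterior probability ≈ 0.4657

Tabulate prior·likelihood by source: [1] prior 0.333333, lik 0.375, product 0.1250; [2] prior 0.333333, lik 0.4444, product 0.1481; [3] prior 0.333333, lik 0.7143, product 0.2381.
Normalizing constant = 0.51124; the posterior for Urn 3 is its product over the sum, 0.2381/0.51124 = 0.4657.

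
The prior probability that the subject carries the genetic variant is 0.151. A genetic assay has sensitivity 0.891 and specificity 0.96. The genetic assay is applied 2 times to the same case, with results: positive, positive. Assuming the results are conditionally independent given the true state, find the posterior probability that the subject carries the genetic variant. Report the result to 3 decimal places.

With H the event that the subject carries the genetic variant, the joint likelihood of the observed sequence is P(data|H) = 0.891·0.891 = 0.79388 and P(data|¬H) = 0.04·0.04 = 0.0016000.
Bayes: P(H|data) = 0.151·0.79388 / (0.151·0.79388 + 0.849·0.0016000) = 0.11988/0.12123 = 0.9888.

Posterior P(H) ≈ 0.989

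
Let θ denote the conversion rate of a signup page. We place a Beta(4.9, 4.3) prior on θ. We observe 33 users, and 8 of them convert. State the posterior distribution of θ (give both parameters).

Posterior: Beta(12.9, 29.3)

Observing 8 successes and 25 failures updates Beta(4.9, 4.3) by adding the success and failure counts to the two shape parameters: α = 4.9+8 = 12.9, β = 4.3+25 = 29.3.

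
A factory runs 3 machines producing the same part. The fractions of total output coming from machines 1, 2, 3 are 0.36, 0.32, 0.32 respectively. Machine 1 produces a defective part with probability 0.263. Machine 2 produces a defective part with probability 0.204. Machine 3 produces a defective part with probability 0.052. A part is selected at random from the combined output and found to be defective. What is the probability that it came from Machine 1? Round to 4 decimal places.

Posterior probability ≈ 0.5361

Tabulate prior·likelihood by source: [1] prior 0.36, lik 0.263, product 0.09468; [2] prior 0.32, lik 0.204, product 0.06528; [3] prior 0.32, lik 0.052, product 0.01664.
Normalizing constant = 0.17660; the posterior for Machine 1 is its product over the sum, 0.09468/0.17660 = 0.5361.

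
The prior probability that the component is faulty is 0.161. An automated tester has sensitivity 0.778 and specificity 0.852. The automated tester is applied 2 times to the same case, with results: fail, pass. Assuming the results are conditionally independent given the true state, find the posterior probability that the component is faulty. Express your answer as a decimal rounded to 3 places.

Posterior P(H) ≈ 0.208

With H the event that the component is faulty, the joint likelihood of the observed sequence is P(data|H) = 0.778·0.222 = 0.17272 and P(data|¬H) = 0.148·0.852 = 0.12610.
Bayes: P(H|data) = 0.161·0.17272 / (0.161·0.17272 + 0.839·0.12610) = 0.027807/0.13360 = 0.2081.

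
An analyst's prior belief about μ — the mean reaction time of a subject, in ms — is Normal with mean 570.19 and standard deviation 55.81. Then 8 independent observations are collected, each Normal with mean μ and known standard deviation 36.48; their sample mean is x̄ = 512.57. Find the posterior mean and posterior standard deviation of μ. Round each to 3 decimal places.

With known σ, the Normal prior is conjugate. Weight on the data is w = (n/σ²)/(n/σ² + 1/τ₀²) = 0.00601147/(0.00601147+0.00032105) = 0.94930.
Posterior mean = w·x̄ + (1−w)·μ₀ = 0.94930·512.57 + 0.050699·570.19 = 515.491. Posterior variance = 1/(0.00601147+0.00032105) = 157.915, so SD = 12.566.

Posterior mean ≈ 515.491; posterior SD ≈ 12.566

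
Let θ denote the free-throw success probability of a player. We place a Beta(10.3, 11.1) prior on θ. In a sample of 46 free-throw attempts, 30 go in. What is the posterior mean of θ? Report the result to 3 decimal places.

Observing 30 successes and 16 failures updates Beta(10.3, 11.1) by adding the success and failure counts to the two shape parameters: α = 10.3+30 = 40.3, β = 11.1+16 = 27.1.
E[θ | data] = 40.3/(40.3+27.1) = 0.598.

Posterior mean ≈ 0.598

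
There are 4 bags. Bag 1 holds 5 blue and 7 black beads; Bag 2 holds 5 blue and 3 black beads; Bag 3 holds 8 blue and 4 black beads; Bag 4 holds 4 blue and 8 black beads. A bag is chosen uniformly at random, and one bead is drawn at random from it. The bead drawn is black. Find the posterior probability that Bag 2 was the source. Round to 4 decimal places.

Tabulate prior·likelihood by source: [1] prior 0.25, lik 0.5833, product 0.1458; [2] prior 0.25, lik 0.375, product 0.09375; [3] prior 0.25, lik 0.3333, product 0.08333; [4] prior 0.25, lik 0.6667, product 0.1667.
Normalizing constant = 0.48958; the posterior for Bag 2 is its product over the sum, 0.09375/0.48958 = 0.1915.

Posterior probability ≈ 0.1915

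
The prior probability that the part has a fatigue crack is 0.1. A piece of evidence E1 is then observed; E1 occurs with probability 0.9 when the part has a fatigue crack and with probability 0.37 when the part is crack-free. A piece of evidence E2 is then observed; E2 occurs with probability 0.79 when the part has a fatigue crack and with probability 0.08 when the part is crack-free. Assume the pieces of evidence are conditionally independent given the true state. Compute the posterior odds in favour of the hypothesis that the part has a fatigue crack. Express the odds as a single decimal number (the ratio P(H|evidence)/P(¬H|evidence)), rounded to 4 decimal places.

Prior odds = 0.1/(1−0.1) = 0.11111. In log-odds, ln(0.11111) = -2.1972.
Add log likelihood ratios: ln(2.4324) + ln(9.8750) = 3.1789.
Posterior log-odds = 0.98167, so posterior odds = exp(0.98167) = 2.6689.

Posterior odds ≈ 2.6689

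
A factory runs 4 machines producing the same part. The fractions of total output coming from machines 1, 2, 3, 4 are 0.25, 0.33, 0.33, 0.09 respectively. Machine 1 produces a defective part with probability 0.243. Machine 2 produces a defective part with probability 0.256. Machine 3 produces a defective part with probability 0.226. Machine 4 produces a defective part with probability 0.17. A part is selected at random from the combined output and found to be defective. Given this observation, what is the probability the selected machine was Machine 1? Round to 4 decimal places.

Tabulate prior·likelihood by source: [1] prior 0.25, lik 0.243, product 0.06075; [2] prior 0.33, lik 0.256, product 0.08448; [3] prior 0.33, lik 0.226, product 0.07458; [4] prior 0.09, lik 0.17, product 0.01530.
Normalizing constant = 0.23511; the posterior for Machine 1 is its product over the sum, 0.06075/0.23511 = 0.2584.

Posterior probability ≈ 0.2584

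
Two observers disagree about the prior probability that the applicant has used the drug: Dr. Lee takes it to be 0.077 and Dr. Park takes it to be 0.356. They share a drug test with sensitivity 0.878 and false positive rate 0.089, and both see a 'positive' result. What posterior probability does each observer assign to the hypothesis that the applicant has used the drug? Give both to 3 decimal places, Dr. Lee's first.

The likelihood ratio for a 'positive' result is 0.878/0.089 = 9.8652.
Dr. Lee: prior odds 0.077/0.923 = 0.083424; posterior odds 0.82299; posterior probability 0.451.
Dr. Park: prior odds 0.356/0.644 = 0.55280; posterior odds 5.4534; posterior probability 0.845.

Dr. Lee: 0.451; Dr. Park: 0.845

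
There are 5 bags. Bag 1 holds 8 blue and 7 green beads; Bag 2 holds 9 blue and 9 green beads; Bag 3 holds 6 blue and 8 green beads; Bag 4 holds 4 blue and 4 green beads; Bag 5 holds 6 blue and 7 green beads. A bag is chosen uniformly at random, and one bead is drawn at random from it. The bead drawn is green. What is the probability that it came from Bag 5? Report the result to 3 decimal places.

Posterior probability ≈ 0.209

Tabulate prior·likelihood by source: [1] prior 0.2, lik 0.4667, product 0.09333; [2] prior 0.2, lik 0.5, product 0.1000; [3] prior 0.2, lik 0.5714, product 0.1143; [4] prior 0.2, lik 0.5, product 0.1000; [5] prior 0.2, lik 0.5385, product 0.1077.
Normalizing constant = 0.51531; the posterior for Bag 5 is its product over the sum, 0.1077/0.51531 = 0.209.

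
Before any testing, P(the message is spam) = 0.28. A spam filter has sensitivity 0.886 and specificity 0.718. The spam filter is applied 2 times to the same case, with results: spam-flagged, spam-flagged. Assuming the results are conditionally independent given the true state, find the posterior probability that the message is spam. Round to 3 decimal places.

With H the event that the message is spam, the joint likelihood of the observed sequence is P(data|H) = 0.886·0.886 = 0.78500 and P(data|¬H) = 0.282·0.282 = 0.079524.
Bayes: P(H|data) = 0.28·0.78500 / (0.28·0.78500 + 0.72·0.079524) = 0.21980/0.27706 = 0.7933.

Posterior P(H) ≈ 0.793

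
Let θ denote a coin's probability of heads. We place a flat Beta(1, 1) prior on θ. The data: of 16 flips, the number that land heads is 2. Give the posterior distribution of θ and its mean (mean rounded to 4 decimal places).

Posterior: Beta(3, 15); mean ≈ 0.1667

Observing 2 successes and 14 failures updates Beta(1, 1) by adding the success and failure counts to the two shape parameters: α = 1+2 = 3, β = 1+14 = 15.
Posterior mean = α/(α+β) = 3/18 = 0.1667.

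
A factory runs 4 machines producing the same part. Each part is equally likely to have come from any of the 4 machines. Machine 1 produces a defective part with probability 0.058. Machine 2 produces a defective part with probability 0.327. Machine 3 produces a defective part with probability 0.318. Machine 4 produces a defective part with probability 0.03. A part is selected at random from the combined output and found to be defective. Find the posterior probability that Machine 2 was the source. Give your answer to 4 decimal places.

Posterior probability ≈ 0.4461

P(defective|M1) = 0.058; P(defective|M2) = 0.327; P(defective|M3) = 0.318; P(defective|M4) = 0.03.
Prior × likelihood for each source: 0.25·0.058=0.01450, 0.25·0.327=0.08175, 0.25·0.318=0.07950, 0.25·0.03=0.007500. Summing gives P(defective) = 0.18325.
P(Machine 2 | defective) = 0.08175 / 0.18325 = 0.4461.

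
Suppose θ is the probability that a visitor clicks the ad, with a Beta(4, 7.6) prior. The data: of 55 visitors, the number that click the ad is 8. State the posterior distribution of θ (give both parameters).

Observing 8 successes and 47 failures updates Beta(4, 7.6) by adding the success and failure counts to the two shape parameters: α = 4+8 = 12, β = 7.6+47 = 54.6.

Posterior: Beta(12, 54.6)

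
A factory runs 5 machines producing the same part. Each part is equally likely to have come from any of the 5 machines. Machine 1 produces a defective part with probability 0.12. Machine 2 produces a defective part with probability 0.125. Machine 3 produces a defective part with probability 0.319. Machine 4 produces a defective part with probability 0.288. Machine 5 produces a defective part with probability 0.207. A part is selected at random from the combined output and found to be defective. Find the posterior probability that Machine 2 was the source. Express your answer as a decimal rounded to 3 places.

Posterior probability ≈ 0.118

P(defective|M1) = 0.12; P(defective|M2) = 0.125; P(defective|M3) = 0.319; P(defective|M4) = 0.288; P(defective|M5) = 0.207.
Prior × likelihood for each source: 0.2·0.12=0.02400, 0.2·0.125=0.02500, 0.2·0.319=0.06380, 0.2·0.288=0.05760, 0.2·0.207=0.04140. Summing gives P(defective) = 0.21180.
P(Machine 2 | defective) = 0.02500 / 0.21180 = 0.118.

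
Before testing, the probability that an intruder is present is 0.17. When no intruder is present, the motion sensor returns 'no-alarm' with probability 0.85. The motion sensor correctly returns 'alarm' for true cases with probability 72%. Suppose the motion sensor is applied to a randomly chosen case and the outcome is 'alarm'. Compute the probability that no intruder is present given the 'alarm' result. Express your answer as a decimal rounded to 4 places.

Let H be the event that an intruder is present. P(H) = 0.17, so P(¬H) = 0.83. With E the 'alarm' result, P(E|H) = 0.72 and P(E|¬H) = 0.15.
P(E) = 0.72·0.17 + 0.15·0.83 = 0.12240 + 0.12450 = 0.24690.
By Bayes' theorem, P(H|E) = 0.12240 / 0.24690 = 0.4957. Hence P(¬H|E) = 1 − 0.4957 = 0.5043.

P(¬H | E) ≈ 0.5043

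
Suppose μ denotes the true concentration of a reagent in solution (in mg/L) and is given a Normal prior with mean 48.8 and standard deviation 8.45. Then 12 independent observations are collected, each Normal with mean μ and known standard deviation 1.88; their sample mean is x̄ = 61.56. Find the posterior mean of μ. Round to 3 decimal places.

Prior precision 1/τ₀² = 1/8.45² = 0.0140051; data precision n/σ² = 12/1.88² = 3.39520.
Posterior precision = 0.0140051 + 3.39520 = 3.40921.
Posterior mean = (0.0140051·48.8 + 3.39520·61.56) / 3.40921 = 61.508.

Posterior mean ≈ 61.508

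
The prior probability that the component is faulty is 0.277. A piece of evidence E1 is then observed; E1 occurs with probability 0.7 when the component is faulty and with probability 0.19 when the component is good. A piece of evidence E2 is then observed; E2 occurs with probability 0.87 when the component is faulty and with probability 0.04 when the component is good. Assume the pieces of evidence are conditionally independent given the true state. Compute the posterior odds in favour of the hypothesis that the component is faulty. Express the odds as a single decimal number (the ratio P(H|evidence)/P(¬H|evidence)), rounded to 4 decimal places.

Prior odds = 0.277/(1−0.277) = 0.38313. In log-odds, ln(0.38313) = -0.95939.
Add log likelihood ratios: ln(3.6842) + ln(21.750) = 4.3837.
Posterior log-odds = 3.4243, so posterior odds = exp(3.4243) = 30.700.

Posterior odds ≈ 30.7005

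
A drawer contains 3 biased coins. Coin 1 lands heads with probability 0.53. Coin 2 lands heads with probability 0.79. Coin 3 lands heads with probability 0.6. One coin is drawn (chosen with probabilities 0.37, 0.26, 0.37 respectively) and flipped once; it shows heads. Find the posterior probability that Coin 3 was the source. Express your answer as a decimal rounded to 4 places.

Tabulate prior·likelihood by source: [1] prior 0.37, lik 0.53, product 0.1961; [2] prior 0.26, lik 0.79, product 0.2054; [3] prior 0.37, lik 0.6, product 0.2220.
Normalizing constant = 0.62350; the posterior for Coin 3 is its product over the sum, 0.2220/0.62350 = 0.3561.

Posterior probability ≈ 0.3561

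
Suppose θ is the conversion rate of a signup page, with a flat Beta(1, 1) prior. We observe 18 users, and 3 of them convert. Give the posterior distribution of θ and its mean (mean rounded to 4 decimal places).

Observing 3 successes and 15 failures updates Beta(1, 1) by adding the success and failure counts to the two shape parameters: α = 1+3 = 4, β = 1+15 = 16.
Posterior mean = α/(α+β) = 4/20 = 0.2000.

Posterior: Beta(4, 16); mean ≈ 0.2000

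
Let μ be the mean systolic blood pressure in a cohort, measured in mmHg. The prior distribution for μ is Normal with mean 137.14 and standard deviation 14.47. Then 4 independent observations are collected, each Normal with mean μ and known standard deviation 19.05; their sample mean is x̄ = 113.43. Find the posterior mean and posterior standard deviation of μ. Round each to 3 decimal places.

With known σ, the Normal prior is conjugate. Weight on the data is w = (n/σ²)/(n/σ² + 1/τ₀²) = 0.0110222/(0.0110222+0.00477598) = 0.69769.
Posterior mean = w·x̄ + (1−w)·μ₀ = 0.69769·113.43 + 0.30231·137.14 = 120.598. Posterior variance = 1/(0.0110222+0.00477598) = 63.2982, so SD = 7.956.

Posterior mean ≈ 120.598; posterior SD ≈ 7.956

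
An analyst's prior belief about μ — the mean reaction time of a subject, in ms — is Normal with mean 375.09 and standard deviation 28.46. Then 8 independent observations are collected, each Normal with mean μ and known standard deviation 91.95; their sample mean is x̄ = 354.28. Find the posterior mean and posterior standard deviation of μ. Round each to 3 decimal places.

Posterior mean ≈ 366.061; posterior SD ≈ 21.414

Prior precision 1/τ₀² = 1/28.46² = 0.00123461; data precision n/σ² = 8/91.95² = 0.00094621.
Posterior precision = 0.00123461 + 0.00094621 = 0.00218082, giving posterior SD = 1/√0.00218082 = 21.414.
Posterior mean = (0.00123461·375.09 + 0.00094621·354.28) / 0.00218082 = 366.061.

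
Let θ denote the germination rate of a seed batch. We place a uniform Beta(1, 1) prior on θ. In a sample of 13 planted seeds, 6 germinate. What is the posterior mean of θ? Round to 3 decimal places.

Posterior mean ≈ 0.467

Observing 6 successes and 7 failures updates Beta(1, 1) by adding the success and failure counts to the two shape parameters: α = 1+6 = 7, β = 1+7 = 8.
E[θ | data] = 7/(7+8) = 0.467.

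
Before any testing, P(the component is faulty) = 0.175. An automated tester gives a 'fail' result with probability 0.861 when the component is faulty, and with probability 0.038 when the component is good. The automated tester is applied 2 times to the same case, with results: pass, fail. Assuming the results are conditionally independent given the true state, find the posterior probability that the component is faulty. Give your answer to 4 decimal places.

With H the event that the component is faulty, the joint likelihood of the observed sequence is P(data|H) = 0.139·0.861 = 0.11968 and P(data|¬H) = 0.962·0.038 = 0.036556.
Bayes: P(H|data) = 0.175·0.11968 / (0.175·0.11968 + 0.825·0.036556) = 0.020944/0.051103 = 0.4098.

Posterior P(H) ≈ 0.4098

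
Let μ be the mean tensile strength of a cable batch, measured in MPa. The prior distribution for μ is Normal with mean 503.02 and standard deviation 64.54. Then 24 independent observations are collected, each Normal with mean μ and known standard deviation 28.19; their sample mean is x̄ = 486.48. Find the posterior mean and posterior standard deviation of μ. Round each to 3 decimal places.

Posterior mean ≈ 486.610; posterior SD ≈ 5.732

With known σ, the Normal prior is conjugate. Weight on the data is w = (n/σ²)/(n/σ² + 1/τ₀²) = 0.0302010/(0.0302010+0.00024007) = 0.99211.
Posterior mean = w·x̄ + (1−w)·μ₀ = 0.99211·486.48 + 0.0078865·503.02 = 486.610. Posterior variance = 1/(0.0302010+0.00024007) = 32.8504, so SD = 5.732.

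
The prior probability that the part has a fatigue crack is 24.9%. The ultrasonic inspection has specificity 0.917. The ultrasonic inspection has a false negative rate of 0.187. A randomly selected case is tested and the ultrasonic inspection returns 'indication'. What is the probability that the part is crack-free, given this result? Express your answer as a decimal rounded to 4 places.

Let H be the event that the part has a fatigue crack. P(H) = 0.249, so P(¬H) = 0.751. With E the 'indication' result, P(E|H) = 0.813 and P(E|¬H) = 0.083.
P(E) = 0.813·0.249 + 0.083·0.751 = 0.20244 + 0.062333 = 0.26477.
By Bayes' theorem, P(H|E) = 0.20244 / 0.26477 = 0.7646. Hence P(¬H|E) = 1 − 0.7646 = 0.2354.

P(¬H | E) ≈ 0.2354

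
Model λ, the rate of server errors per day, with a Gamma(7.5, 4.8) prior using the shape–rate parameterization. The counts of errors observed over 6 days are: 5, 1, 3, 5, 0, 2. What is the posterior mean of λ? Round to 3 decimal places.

Total count ∑xᵢ = 16 over n = 6 days.
Gamma is conjugate to the Poisson likelihood: posterior is Gamma(shape = 7.5+16 = 23.5, rate = 4.8+6 = 10.8).
Posterior mean = shape/rate = 23.5/10.8 = 2.176.

Posterior mean ≈ 2.176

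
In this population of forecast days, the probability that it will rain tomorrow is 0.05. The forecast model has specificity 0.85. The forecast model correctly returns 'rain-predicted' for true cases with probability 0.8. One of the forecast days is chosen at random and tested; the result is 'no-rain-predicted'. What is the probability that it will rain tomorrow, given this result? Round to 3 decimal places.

Write H for 'it will rain tomorrow'. Prior odds H:¬H = 0.05/0.95 = 0.052632. For the 'no-rain-predicted' outcome, the likelihood ratio is 0.2/0.85 = 0.23529.
Posterior odds = 0.052632 × 0.23529 = 0.012384, so P(H|E) = 0.012384/(1+0.012384) = 0.012.

P(H | E) ≈ 0.012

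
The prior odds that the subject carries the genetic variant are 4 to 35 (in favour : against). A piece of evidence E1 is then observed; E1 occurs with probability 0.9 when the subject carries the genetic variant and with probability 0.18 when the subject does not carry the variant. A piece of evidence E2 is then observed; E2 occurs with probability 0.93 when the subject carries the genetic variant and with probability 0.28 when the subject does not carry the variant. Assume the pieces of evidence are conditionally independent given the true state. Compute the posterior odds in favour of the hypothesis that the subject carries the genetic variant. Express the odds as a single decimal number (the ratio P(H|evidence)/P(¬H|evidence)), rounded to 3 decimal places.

Prior odds = 4/35 = 0.11429.
Likelihood ratio for E1 = 0.9/0.18 = 5.0000.
Likelihood ratio for E2 = 0.93/0.28 = 3.3214.
Posterior odds = prior odds × LR₁ × LR₂ = 1.8980.

Posterior odds ≈ 1.898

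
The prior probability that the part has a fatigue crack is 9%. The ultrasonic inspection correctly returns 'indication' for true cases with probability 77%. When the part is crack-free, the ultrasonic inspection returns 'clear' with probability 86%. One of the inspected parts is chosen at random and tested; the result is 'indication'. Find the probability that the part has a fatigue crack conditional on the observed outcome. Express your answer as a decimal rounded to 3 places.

P(H | E) ≈ 0.352

Write H for 'the part has a fatigue crack'. Prior odds H:¬H = 0.09/0.91 = 0.098901. For the 'indication' outcome, the likelihood ratio is 0.77/0.14 = 5.5000.
Posterior odds = 0.098901 × 5.5000 = 0.54396, so P(H|E) = 0.54396/(1+0.54396) = 0.352.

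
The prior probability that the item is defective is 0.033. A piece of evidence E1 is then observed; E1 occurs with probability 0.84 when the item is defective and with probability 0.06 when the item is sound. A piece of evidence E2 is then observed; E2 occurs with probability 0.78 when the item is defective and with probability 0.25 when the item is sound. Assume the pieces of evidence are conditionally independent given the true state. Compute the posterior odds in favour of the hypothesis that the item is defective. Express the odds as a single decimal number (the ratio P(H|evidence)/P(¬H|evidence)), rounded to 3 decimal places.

Posterior odds ≈ 1.491

Prior odds = 0.033/(1−0.033) = 0.034126.
Likelihood ratio for E1 = 0.84/0.06 = 14.000.
Likelihood ratio for E2 = 0.78/0.25 = 3.1200.
Posterior odds = prior odds × LR₁ × LR₂ = 1.4906.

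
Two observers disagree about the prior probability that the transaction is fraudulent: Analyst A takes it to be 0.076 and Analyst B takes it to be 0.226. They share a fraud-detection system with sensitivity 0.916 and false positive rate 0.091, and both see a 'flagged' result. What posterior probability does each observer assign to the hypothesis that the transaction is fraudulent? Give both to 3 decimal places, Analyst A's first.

Analyst A: 0.453; Analyst B: 0.746

The likelihood ratio for a 'flagged' result is 0.916/0.091 = 10.066.
Analyst A: prior odds 0.076/0.924 = 0.082251; posterior odds 0.82793; posterior probability 0.453.
Analyst B: prior odds 0.226/0.774 = 0.29199; posterior odds 2.9391; posterior probability 0.746.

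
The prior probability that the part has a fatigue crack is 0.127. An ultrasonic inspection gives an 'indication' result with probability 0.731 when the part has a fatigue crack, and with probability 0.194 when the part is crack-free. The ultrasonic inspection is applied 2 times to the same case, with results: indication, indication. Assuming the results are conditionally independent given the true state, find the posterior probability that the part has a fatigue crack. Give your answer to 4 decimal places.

Let H be the event that the part has a fatigue crack; start with P(H) = 0.127. P('indication'|H) = 0.731, P('indication'|¬H) = 0.194.
Update on result 1 ('indication'): P(H) ← 0.731·0.1270 / (0.731·0.1270 + 0.194·0.8730) = 0.092837/0.26220 = 0.3541.
Update on result 2 ('indication'): P(H) ← 0.731·0.3541 / (0.731·0.3541 + 0.194·0.6459) = 0.25883/0.38414 = 0.6738.

Posterior P(H) ≈ 0.6738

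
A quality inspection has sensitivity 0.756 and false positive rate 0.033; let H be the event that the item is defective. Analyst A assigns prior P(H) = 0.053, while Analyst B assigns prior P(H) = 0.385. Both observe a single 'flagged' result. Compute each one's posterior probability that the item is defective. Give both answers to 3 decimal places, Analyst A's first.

Analyst A: 0.562; Analyst B: 0.935

The likelihood ratio for a 'flagged' result is 0.756/0.033 = 22.909.
Analyst A: prior odds 0.053/0.947 = 0.055966; posterior odds 1.2821; posterior probability 0.562.
Analyst B: prior odds 0.385/0.615 = 0.62602; posterior odds 14.341; posterior probability 0.935.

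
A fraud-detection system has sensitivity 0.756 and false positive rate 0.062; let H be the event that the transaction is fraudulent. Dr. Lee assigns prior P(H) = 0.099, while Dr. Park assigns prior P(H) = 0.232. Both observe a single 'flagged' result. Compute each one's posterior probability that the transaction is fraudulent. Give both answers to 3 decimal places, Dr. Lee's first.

The likelihood ratio for a 'flagged' result is 0.756/0.062 = 12.194.
Dr. Lee: prior odds 0.099/0.901 = 0.10988; posterior odds 1.3398; posterior probability 0.573.
Dr. Park: prior odds 0.232/0.768 = 0.30208; posterior odds 3.6835; posterior probability 0.786.

Dr. Lee: 0.573; Dr. Park: 0.786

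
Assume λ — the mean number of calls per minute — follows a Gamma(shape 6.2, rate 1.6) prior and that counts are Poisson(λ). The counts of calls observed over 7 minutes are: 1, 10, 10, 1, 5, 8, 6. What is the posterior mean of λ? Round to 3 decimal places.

The Poisson likelihood adds the total count to the shape and the number of exposure periods to the rate. Here ∑xᵢ = 41 and n = 7, so shape 6.2→47.2 and rate 1.6→8.6.
Posterior mean = shape/rate = 47.2/8.6 = 5.488.

Posterior mean ≈ 5.488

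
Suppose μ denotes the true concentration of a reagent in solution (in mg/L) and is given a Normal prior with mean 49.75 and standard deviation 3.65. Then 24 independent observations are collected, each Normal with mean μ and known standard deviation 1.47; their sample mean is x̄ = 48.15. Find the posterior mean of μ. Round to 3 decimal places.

With known σ, the Normal prior is conjugate. Weight on the data is w = (n/σ²)/(n/σ² + 1/τ₀²) = 11.1065/(11.1065+0.0750610) = 0.99329.
Posterior mean = w·x̄ + (1−w)·μ₀ = 0.99329·48.15 + 0.0067129·49.75 = 48.161.

Posterior mean ≈ 48.161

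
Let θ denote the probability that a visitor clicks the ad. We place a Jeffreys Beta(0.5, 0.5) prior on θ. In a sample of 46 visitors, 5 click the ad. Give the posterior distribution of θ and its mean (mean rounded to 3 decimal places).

Posterior: Beta(5.5, 41.5); mean ≈ 0.117

Observing 5 successes and 41 failures updates Beta(0.5, 0.5) by adding the success and failure counts to the two shape parameters: α = 0.5+5 = 5.5, β = 0.5+41 = 41.5.
E[θ | data] = 5.5/(5.5+41.5) = 0.117.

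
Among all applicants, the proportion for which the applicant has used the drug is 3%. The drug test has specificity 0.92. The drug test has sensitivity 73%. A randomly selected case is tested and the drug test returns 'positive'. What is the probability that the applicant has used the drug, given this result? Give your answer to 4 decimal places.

Let H be the event that the applicant has used the drug. P(H) = 0.03, so P(¬H) = 0.97. With E the 'positive' result, P(E|H) = 0.73 and P(E|¬H) = 0.08.
P(E) = 0.73·0.03 + 0.08·0.97 = 0.021900 + 0.077600 = 0.099500.
By Bayes' theorem, P(H|E) = 0.021900 / 0.099500 = 0.2201.

P(H | E) ≈ 0.2201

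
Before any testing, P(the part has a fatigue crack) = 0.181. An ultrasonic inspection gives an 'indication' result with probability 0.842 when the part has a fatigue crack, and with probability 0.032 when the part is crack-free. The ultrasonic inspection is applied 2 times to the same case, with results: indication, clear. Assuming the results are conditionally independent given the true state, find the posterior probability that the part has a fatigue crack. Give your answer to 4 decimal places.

With H the event that the part has a fatigue crack, the joint likelihood of the observed sequence is P(data|H) = 0.842·0.158 = 0.13304 and P(data|¬H) = 0.032·0.968 = 0.030976.
Bayes: P(H|data) = 0.181·0.13304 / (0.181·0.13304 + 0.819·0.030976) = 0.024080/0.049449 = 0.4870.

Posterior P(H) ≈ 0.4870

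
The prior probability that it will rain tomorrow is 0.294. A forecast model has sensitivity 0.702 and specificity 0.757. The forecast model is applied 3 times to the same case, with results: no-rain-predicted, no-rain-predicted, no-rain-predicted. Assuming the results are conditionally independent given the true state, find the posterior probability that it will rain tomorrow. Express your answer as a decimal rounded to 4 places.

Posterior P(H) ≈ 0.0248

With H the event that it will rain tomorrow, the joint likelihood of the observed sequence is P(data|H) = 0.298·0.298·0.298 = 0.026464 and P(data|¬H) = 0.757·0.757·0.757 = 0.43380.
Bayes: P(H|data) = 0.294·0.026464 / (0.294·0.026464 + 0.706·0.43380) = 0.0077803/0.31404 = 0.0248.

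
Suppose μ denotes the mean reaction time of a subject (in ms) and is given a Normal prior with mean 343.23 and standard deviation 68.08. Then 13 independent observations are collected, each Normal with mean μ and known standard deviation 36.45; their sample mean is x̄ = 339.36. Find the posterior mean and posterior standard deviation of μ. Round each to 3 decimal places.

Prior precision 1/τ₀² = 1/68.08² = 0.00021576; data precision n/σ² = 13/36.45² = 0.00978472.
Posterior precision = 0.00021576 + 0.00978472 = 0.0100005, giving posterior SD = 1/√0.0100005 = 10.000.
Posterior mean = (0.00021576·343.23 + 0.00978472·339.36) / 0.0100005 = 339.443.

Posterior mean ≈ 339.443; posterior SD ≈ 10.000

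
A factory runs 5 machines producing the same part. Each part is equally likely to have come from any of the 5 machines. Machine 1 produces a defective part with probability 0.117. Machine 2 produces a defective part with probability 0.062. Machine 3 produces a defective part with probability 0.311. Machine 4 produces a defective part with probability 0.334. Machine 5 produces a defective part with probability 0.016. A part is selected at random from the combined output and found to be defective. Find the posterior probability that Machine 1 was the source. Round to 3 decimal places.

Posterior probability ≈ 0.139

Tabulate prior·likelihood by source: [1] prior 0.2, lik 0.117, product 0.02340; [2] prior 0.2, lik 0.062, product 0.01240; [3] prior 0.2, lik 0.311, product 0.06220; [4] prior 0.2, lik 0.334, product 0.06680; [5] prior 0.2, lik 0.016, product 0.003200.
Normalizing constant = 0.16800; the posterior for Machine 1 is its product over the sum, 0.02340/0.16800 = 0.139.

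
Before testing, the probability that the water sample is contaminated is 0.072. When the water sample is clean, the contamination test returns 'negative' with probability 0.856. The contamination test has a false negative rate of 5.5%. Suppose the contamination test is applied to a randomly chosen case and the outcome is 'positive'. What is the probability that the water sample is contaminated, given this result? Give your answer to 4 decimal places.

P(H | E) ≈ 0.3374

Let H be the event that the water sample is contaminated. P(H) = 0.072, so P(¬H) = 0.928. With E the 'positive' result, P(E|H) = 0.945 and P(E|¬H) = 0.144.
P(E) = 0.945·0.072 + 0.144·0.928 = 0.068040 + 0.13363 = 0.20167.
By Bayes' theorem, P(H|E) = 0.068040 / 0.20167 = 0.3374.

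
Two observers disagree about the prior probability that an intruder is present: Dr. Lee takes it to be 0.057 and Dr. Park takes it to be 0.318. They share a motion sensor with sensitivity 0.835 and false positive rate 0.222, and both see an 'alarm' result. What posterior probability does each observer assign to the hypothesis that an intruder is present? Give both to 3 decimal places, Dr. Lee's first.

Dr. Lee: 0.185; Dr. Park: 0.637

The likelihood ratio for an 'alarm' result is 0.835/0.222 = 3.7613.
Dr. Lee: prior odds 0.057/0.943 = 0.060445; posterior odds 0.22735; posterior probability 0.185.
Dr. Park: prior odds 0.318/0.682 = 0.46628; posterior odds 1.7538; posterior probability 0.637.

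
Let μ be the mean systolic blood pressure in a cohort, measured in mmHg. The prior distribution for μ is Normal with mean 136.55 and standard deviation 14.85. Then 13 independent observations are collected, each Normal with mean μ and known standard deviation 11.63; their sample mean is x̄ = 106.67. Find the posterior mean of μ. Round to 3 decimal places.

Posterior mean ≈ 108.016

With known σ, the Normal prior is conjugate. Weight on the data is w = (n/σ²)/(n/σ² + 1/τ₀²) = 0.0961134/(0.0961134+0.00453468) = 0.95495.
Posterior mean = w·x̄ + (1−w)·μ₀ = 0.95495·106.67 + 0.045055·136.55 = 108.016.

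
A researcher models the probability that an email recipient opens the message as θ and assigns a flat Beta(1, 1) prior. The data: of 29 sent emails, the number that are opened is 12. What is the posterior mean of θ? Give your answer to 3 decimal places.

Posterior mean ≈ 0.419

The binomial likelihood is conjugate to the Beta prior: with 12 successes and 17 failures, the posterior is Beta(1+12, 1+17) = Beta(13, 18).
Posterior mean = α/(α+β) = 13/31 = 0.419.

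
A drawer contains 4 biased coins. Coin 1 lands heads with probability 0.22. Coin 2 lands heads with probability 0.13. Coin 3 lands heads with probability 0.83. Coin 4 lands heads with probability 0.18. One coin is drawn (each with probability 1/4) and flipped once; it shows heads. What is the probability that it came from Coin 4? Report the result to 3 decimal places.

Tabulate prior·likelihood by source: [1] prior 0.25, lik 0.22, product 0.05500; [2] prior 0.25, lik 0.13, product 0.03250; [3] prior 0.25, lik 0.83, product 0.2075; [4] prior 0.25, lik 0.18, product 0.04500.
Normalizing constant = 0.34000; the posterior for Coin 4 is its product over the sum, 0.04500/0.34000 = 0.132.

Posterior probability ≈ 0.132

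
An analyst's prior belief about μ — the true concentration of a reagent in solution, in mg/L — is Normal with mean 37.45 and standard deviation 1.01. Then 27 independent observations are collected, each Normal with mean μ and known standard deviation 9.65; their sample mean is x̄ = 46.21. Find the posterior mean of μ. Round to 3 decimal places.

Posterior mean ≈ 39.450

Prior precision 1/τ₀² = 1/1.01² = 0.980296; data precision n/σ² = 27/9.65² = 0.289941.
Posterior precision = 0.980296 + 0.289941 = 1.27024.
Posterior mean = (0.980296·37.45 + 0.289941·46.21) / 1.27024 = 39.450.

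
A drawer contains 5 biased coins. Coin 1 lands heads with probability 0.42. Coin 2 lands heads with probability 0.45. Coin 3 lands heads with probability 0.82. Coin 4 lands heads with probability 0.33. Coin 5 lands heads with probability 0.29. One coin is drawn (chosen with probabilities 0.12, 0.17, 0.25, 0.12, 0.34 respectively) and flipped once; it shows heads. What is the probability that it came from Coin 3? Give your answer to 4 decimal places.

Tabulate prior·likelihood by source: [1] prior 0.12, lik 0.42, product 0.05040; [2] prior 0.17, lik 0.45, product 0.07650; [3] prior 0.25, lik 0.82, product 0.2050; [4] prior 0.12, lik 0.33, product 0.03960; [5] prior 0.34, lik 0.29, product 0.09860.
Normalizing constant = 0.47010; the posterior for Coin 3 is its product over the sum, 0.2050/0.47010 = 0.4361.

Posterior probability ≈ 0.4361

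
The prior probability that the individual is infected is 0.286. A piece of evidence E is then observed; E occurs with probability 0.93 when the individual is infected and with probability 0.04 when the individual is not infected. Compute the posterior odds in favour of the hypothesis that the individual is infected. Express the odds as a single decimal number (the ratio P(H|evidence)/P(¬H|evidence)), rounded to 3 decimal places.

Prior odds = 0.286/(1−0.286) = 0.40056. In log-odds, ln(0.40056) = -0.91489.
Add log likelihood ratio: ln(23.250) = 3.1463.
Posterior log-odds = 2.2314, so posterior odds = exp(2.2314) = 9.3130.

Posterior odds ≈ 9.313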